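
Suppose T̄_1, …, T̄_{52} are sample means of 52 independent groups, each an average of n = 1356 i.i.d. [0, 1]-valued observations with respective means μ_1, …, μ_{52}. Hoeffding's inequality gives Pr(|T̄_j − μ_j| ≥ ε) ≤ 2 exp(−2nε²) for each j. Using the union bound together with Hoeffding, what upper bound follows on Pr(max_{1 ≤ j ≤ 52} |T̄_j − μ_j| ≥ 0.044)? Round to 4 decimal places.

0.5455

Per-experiment Hoeffding bound: 2·exp(−2·1356·0.044²) = 2·exp(−5.25043) = 0.010491.
Union bound over 52 events: 52·0.010491 = 0.54551.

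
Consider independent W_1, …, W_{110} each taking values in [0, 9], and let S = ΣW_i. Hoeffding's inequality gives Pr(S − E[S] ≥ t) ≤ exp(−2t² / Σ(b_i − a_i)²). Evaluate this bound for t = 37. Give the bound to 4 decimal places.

Σ(b_i − a_i)² = 110·(9)² = 8910.
Exponent = 2·37²/8910 = 0.3073.
Bound = exp(−0.3073) = 0.73543.

0.7354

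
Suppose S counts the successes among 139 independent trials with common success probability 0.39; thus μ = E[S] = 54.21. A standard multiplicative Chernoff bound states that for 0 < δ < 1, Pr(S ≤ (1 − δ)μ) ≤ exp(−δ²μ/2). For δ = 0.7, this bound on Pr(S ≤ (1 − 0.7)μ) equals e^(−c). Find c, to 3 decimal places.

c = δ²μ/2 = 0.7²·54.21/2 = 13.2814.

13.281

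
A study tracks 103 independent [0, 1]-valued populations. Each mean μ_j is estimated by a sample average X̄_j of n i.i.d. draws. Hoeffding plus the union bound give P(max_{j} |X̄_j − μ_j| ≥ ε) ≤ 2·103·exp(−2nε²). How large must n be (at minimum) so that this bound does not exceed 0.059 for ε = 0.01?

Need 2·103·exp(−2nε²) ≤ 0.059, i.e. exp(−2nε²) ≤ 0.059/206.
So 2nε² ≥ ln(206/0.059) = 8.158094.
Hence n ≥ 8.158094/(2·0.01²) = 40790.470.
The smallest integer n is 40791.

40791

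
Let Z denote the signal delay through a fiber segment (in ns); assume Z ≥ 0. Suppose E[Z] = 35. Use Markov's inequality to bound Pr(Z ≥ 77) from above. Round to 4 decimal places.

Markov's inequality: for a non-negative random variable, Pr(Z ≥ a) ≤ E[Z]/a.
Here E[Z] = 35 and a = 77, so the bound is 35/77 = 0.4545.

0.4545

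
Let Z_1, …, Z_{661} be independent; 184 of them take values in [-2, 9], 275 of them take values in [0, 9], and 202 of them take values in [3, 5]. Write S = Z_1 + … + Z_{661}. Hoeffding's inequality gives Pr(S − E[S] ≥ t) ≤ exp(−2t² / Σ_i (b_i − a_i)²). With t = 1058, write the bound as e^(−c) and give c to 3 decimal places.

Σ(b_i − a_i)² = 184·11² + 275·9² + 202·2² = 45347.
c = 2t² / 45347 = 2·1058² / 45347 = 49.3688.

49.369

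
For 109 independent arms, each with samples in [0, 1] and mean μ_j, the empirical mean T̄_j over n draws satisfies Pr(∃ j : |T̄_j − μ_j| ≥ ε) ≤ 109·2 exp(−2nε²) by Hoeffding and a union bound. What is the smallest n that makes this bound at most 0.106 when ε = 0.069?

Need 2·109·exp(−2nε²) ≤ 0.106, i.e. exp(−2nε²) ≤ 0.106/218.
So 2nε² ≥ ln(218/0.106) = 7.628811.
Hence n ≥ 7.628811/(2·0.069²) = 801.177.
The smallest integer n is 802.

802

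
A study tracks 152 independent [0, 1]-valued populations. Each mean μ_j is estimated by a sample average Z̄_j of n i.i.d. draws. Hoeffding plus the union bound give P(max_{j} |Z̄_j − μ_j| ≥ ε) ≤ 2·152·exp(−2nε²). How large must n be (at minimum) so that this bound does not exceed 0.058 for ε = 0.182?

130

Need 2·152·exp(−2nε²) ≤ 0.058, i.e. exp(−2nε²) ≤ 0.058/304.
So 2nε² ≥ ln(304/0.058) = 8.564340.
Hence n ≥ 8.564340/(2·0.182²) = 129.277.
The smallest integer n is 130.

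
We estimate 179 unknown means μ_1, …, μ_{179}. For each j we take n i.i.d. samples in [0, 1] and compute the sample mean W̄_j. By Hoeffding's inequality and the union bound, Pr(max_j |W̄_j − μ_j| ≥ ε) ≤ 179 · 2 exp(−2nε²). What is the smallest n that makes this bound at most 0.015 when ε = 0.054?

Need 2·179·exp(−2nε²) ≤ 0.015, i.e. exp(−2nε²) ≤ 0.015/358.
So 2nε² ≥ ln(358/0.015) = 10.080238.
Hence n ≥ 10.080238/(2·0.054²) = 1728.436.
The smallest integer n is 1729.

1729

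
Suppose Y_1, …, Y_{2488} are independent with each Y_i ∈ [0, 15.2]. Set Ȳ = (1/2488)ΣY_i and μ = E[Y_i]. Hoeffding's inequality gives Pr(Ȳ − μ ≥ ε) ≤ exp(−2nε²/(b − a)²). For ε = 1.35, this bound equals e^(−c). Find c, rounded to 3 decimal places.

39.252

c = 2nε²/(b − a)² = 2·2488·1.35² / 15.2² = 39.2519.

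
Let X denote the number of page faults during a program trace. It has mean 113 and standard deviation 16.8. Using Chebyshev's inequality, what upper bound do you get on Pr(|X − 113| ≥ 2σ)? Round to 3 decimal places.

0.250

Chebyshev: Pr(|X − μ| ≥ t) ≤ Var(X)/t².
Var(X) = σ² = 16.8² = 282.24.
t = 2·16.8 = 33.6.
Bound = 282.24 / 1128.96 = 0.2500.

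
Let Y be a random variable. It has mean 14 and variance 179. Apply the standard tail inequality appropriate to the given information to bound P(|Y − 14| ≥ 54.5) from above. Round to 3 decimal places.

Mean and variance are known, so Chebyshev's inequality applies.
Chebyshev: P(|Y − μ| ≥ t) ≤ Var(Y)/t².
Bound = 179 / 2970.25 = 0.0603.

0.060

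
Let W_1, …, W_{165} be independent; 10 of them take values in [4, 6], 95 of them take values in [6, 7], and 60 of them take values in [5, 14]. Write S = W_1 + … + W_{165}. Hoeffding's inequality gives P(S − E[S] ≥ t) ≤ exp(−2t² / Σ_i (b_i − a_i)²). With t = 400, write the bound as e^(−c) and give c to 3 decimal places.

Σ(b_i − a_i)² = 10·2² + 95·1² + 60·9² = 4995.
c = 2t² / 4995 = 2·400² / 4995 = 64.0641.

64.064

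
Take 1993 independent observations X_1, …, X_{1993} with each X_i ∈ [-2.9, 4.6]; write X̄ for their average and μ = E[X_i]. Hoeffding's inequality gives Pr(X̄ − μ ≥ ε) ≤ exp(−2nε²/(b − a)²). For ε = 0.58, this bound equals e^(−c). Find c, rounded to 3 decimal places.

23.838

c = 2nε²/(b − a)² = 2·1993·0.58² / 7.5² = 23.8381.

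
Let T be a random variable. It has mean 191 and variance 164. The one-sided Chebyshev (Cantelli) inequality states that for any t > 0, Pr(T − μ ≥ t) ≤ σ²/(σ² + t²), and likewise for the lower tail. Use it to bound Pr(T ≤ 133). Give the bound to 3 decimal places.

Here σ² = 164 and t = 58, so σ² + t² = 3528.
Cantelli's bound: 164/3528 = 0.0465.

0.046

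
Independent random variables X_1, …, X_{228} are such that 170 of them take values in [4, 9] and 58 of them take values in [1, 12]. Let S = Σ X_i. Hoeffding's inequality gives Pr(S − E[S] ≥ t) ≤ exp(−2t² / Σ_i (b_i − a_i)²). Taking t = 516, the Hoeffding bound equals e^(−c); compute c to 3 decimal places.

Σ(b_i − a_i)² = 170·5² + 58·11² = 11268.
c = 2t² / 11268 = 2·516² / 11268 = 47.2588.

47.259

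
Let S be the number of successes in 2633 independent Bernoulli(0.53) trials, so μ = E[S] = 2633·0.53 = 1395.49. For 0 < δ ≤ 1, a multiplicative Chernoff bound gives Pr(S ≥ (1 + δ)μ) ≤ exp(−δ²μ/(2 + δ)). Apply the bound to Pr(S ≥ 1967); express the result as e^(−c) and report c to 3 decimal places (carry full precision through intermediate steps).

Write 1967 = (1 + δ)μ, so δ = 1967/1395.49 − 1 = 0.4095407…
Then the exponent is δ²μ/(2 + δ) = (1967 − μ)² / (μ·(2 + δ)) = 97.137443.

97.137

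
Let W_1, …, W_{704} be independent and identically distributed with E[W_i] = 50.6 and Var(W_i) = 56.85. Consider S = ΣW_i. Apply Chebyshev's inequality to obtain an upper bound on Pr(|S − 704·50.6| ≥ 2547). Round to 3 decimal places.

Var(S) = n·Var(W_i) = 704·56.85 = 40022.4.
Chebyshev: Pr(|S − 704·50.6| ≥ 2547) ≤ Var(S)/2547² = 40022.4/6487209 = 0.0062.

0.006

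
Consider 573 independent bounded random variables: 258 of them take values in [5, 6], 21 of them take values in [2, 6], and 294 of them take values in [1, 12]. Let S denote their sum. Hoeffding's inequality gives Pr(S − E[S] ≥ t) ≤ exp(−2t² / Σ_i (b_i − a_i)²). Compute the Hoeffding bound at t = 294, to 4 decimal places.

0.0084

Σ(b_i − a_i)² = 258·1² + 21·4² + 294·11² = 36168.
Exponent = 2·294² / 36168 = 4.77969.
Bound = exp(−4.77969) = 0.00840.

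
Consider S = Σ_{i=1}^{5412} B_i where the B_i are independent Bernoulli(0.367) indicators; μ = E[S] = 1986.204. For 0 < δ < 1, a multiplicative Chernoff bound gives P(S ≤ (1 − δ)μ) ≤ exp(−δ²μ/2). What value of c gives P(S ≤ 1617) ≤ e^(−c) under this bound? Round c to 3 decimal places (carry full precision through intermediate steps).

Write 1617 = (1 − δ)μ, so δ = 1 − 1617/1986.204 = 0.1858842…
Then the exponent is δ²μ/2 = (μ − 1617)²/(2μ) = 34.314601.

34.315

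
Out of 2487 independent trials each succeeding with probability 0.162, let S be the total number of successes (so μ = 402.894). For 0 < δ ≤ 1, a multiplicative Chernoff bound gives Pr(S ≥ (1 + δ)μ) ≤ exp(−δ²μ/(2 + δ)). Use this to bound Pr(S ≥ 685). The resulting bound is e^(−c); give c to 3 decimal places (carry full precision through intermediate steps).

Write 685 = (1 + δ)μ, so δ = 685/402.894 − 1 = 0.7001991…
Then the exponent is δ²μ/(2 + δ) = (685 − μ)² / (μ·(2 + δ)) = 73.153998.

73.154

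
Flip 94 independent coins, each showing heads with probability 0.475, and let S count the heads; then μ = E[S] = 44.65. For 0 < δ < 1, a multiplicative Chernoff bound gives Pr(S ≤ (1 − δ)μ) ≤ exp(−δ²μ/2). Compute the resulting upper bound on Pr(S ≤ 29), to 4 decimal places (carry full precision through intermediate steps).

Write 29 = (1 − δ)μ, so δ = 1 − 29/44.65 = 0.3505039…
Then the exponent is δ²μ/2 = (μ − 29)²/(2μ) = 2.742693.
Bound = exp(−2.742693) = 0.06440.

0.0644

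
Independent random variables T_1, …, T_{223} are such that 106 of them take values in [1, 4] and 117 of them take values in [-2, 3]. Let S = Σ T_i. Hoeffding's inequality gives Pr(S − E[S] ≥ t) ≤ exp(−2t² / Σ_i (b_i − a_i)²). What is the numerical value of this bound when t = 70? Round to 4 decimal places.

0.0799

Σ(b_i − a_i)² = 106·3² + 117·5² = 3879.
Exponent = 2·70² / 3879 = 2.52642.
Bound = exp(−2.52642) = 0.07994.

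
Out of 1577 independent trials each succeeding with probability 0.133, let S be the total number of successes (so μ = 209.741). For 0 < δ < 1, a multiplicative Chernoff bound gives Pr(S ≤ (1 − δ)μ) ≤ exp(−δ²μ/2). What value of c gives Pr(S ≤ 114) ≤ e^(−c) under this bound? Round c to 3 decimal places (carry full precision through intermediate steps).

21.852

Write 114 = (1 − δ)μ, so δ = 1 − 114/209.741 = 0.4564725…
Then the exponent is δ²μ/2 = (μ − 114)²/(2μ) = 21.851567.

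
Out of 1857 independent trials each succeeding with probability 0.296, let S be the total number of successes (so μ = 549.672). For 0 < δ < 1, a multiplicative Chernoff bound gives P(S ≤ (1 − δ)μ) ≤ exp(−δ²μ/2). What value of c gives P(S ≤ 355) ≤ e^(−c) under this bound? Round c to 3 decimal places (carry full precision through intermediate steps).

Write 355 = (1 − δ)μ, so δ = 1 − 355/549.672 = 0.3541603…
Then the exponent is δ²μ/2 = (μ − 355)²/(2μ) = 34.472547.

34.473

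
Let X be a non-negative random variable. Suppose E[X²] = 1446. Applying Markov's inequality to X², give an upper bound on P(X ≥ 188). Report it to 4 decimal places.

Since X ≥ 0, the event {X ≥ 188} is the same as {X² ≥ 35344}.
Markov's inequality applied to X² gives P(X² ≥ 35344) ≤ E[X²]/35344 = 1446/35344 = 0.0409.

0.0409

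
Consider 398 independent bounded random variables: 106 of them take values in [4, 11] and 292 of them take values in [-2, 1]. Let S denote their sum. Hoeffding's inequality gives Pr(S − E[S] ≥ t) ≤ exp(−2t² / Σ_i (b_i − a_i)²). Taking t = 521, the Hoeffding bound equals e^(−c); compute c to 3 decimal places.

Σ(b_i − a_i)² = 106·7² + 292·3² = 7822.
c = 2t² / 7822 = 2·521² / 7822 = 69.4045.

69.405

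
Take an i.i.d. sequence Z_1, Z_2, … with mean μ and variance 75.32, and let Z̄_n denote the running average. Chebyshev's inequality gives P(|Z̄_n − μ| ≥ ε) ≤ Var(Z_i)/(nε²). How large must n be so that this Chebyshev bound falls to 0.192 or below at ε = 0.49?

Require 75.32/(n·0.49²) ≤ 0.192, i.e. n ≥ 75.32/(0.192·0.49²) = 1633.868.
The smallest integer n is 1634.

1634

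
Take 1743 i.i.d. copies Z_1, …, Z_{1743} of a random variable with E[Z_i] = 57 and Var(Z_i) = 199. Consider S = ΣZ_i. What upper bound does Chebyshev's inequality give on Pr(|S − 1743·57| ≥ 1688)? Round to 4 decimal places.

Var(S) = n·Var(Z_i) = 1743·199 = 346857.
Chebyshev: Pr(|S − 1743·57| ≥ 1688) ≤ Var(S)/1688² = 346857/2849344 = 0.1217.

0.1217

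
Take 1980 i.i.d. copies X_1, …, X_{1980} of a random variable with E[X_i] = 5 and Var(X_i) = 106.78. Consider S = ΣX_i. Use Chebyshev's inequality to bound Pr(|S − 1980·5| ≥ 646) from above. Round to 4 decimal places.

0.5066

Var(S) = n·Var(X_i) = 1980·106.78 = 211424.4.
Chebyshev: Pr(|S − 1980·5| ≥ 646) ≤ Var(S)/646² = 211424.4/417316 = 0.5066.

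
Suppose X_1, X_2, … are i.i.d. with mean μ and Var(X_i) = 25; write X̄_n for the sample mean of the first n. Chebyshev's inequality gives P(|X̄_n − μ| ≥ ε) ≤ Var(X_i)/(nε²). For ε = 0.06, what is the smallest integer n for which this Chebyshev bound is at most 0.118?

Require 25/(n·0.06²) ≤ 0.118, i.e. n ≥ 25/(0.118·0.06²) = 58851.224.
The smallest integer n is 58852.

58852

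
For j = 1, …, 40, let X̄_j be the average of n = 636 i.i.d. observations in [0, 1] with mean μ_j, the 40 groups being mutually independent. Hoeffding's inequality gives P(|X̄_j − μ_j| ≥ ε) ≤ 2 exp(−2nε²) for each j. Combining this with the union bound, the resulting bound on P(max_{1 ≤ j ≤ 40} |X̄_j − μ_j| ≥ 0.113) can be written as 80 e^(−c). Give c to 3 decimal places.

Union bound over the 40 events: P(max_{1 ≤ j ≤ 40} |X̄_j − μ_j| ≥ 0.113) ≤ 40·2·exp(−2nε²) = 80 exp(−2·636·0.113²).
So c = 2·636·0.113² = 16.2422.

16.242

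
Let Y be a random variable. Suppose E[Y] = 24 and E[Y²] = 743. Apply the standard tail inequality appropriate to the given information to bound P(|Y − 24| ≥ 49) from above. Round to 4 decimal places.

The first two moments determine the variance, so Chebyshev's inequality is the sharpest standard bound available.
Var(Y) = E[Y²] − (E[Y])² = 743 − 576 = 167.
Chebyshev's inequality: P(|Y − μ| ≥ t) ≤ Var(Y)/t² = 167/2401 = 0.0696.

0.0696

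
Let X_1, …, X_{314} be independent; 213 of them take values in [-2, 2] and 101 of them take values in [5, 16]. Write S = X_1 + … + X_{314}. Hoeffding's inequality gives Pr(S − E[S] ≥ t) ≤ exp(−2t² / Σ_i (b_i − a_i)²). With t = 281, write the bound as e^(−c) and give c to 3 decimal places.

Σ(b_i − a_i)² = 213·4² + 101·11² = 15629.
c = 2t² / 15629 = 2·281² / 15629 = 10.1044.

10.104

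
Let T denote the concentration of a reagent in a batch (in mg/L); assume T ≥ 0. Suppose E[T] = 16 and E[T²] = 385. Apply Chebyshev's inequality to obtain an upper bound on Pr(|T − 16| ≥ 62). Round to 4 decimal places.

Var(T) = E[T²] − (E[T])² = 385 − 256 = 129.
Chebyshev's inequality: Pr(|T − μ| ≥ t) ≤ Var(T)/t² = 129/3844 = 0.0336.

0.0336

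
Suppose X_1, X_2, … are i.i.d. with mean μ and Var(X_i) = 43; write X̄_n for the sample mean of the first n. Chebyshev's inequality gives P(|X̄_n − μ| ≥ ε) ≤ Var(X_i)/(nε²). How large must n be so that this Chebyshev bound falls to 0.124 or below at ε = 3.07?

37

Require 43/(n·3.07²) ≤ 0.124, i.e. n ≥ 43/(0.124·3.07²) = 36.793.
The smallest integer n is 37.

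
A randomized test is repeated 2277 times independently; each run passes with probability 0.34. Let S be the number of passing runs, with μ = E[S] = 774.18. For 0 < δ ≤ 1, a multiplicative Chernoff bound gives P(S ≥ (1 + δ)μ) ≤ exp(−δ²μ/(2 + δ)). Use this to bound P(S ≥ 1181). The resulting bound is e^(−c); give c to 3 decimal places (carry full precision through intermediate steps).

84.648

Write 1181 = (1 + δ)μ, so δ = 1181/774.18 − 1 = 0.525485…
Then the exponent is δ²μ/(2 + δ) = (1181 − μ)² / (μ·(2 + δ)) = 84.648223.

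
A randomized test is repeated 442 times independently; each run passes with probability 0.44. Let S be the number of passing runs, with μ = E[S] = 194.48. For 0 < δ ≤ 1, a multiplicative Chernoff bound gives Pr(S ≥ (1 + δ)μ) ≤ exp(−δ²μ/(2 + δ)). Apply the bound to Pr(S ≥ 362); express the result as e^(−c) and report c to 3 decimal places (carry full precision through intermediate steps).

50.429

Write 362 = (1 + δ)μ, so δ = 362/194.48 − 1 = 0.8613739…
Then the exponent is δ²μ/(2 + δ) = (362 − μ)² / (μ·(2 + δ)) = 50.429396.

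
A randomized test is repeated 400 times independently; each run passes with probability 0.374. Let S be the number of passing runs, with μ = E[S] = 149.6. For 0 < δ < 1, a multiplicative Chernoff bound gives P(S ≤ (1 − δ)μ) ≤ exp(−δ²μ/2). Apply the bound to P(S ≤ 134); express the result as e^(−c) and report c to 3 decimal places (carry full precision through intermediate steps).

Write 134 = (1 − δ)μ, so δ = 1 − 134/149.6 = 0.1042781…
Then the exponent is δ²μ/2 = (μ − 134)²/(2μ) = 0.813369.

0.813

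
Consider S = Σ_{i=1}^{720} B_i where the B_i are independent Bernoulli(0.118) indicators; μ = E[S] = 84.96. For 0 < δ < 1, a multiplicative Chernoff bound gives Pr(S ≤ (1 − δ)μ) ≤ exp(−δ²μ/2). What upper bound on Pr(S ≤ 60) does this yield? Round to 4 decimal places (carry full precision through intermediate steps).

Write 60 = (1 − δ)μ, so δ = 1 − 60/84.96 = 0.2937853…
Then the exponent is δ²μ/2 = (μ − 60)²/(2μ) = 3.666441.
Bound = exp(−3.666441) = 0.02557.

0.0256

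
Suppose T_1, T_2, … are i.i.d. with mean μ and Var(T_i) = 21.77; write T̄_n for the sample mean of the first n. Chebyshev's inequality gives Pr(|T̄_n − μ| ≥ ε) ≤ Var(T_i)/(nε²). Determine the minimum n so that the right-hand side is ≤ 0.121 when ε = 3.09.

Require 21.77/(n·3.09²) ≤ 0.121, i.e. n ≥ 21.77/(0.121·3.09²) = 18.843.
The smallest integer n is 19.

19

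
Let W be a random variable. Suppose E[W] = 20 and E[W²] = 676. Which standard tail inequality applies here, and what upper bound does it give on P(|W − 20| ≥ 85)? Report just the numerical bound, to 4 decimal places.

The first two moments determine the variance, so Chebyshev's inequality is the sharpest standard bound available.
Var(W) = E[W²] − (E[W])² = 676 − 400 = 276.
Chebyshev's inequality: P(|W − μ| ≥ t) ≤ Var(W)/t² = 276/7225 = 0.0382.

0.0382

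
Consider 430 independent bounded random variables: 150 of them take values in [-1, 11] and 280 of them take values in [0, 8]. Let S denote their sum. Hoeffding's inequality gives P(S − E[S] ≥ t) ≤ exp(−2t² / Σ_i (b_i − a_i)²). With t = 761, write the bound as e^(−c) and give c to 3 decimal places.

29.308

Σ(b_i − a_i)² = 150·12² + 280·8² = 39520.
c = 2t² / 39520 = 2·761² / 39520 = 29.3077.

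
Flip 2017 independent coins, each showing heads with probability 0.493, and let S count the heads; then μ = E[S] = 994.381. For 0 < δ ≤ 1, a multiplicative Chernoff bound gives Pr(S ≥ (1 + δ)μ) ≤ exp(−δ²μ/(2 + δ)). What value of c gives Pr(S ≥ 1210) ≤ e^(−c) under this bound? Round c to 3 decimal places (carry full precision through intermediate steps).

Write 1210 = (1 + δ)μ, so δ = 1210/994.381 − 1 = 0.2168374…
Then the exponent is δ²μ/(2 + δ) = (1210 − μ)² / (μ·(2 + δ)) = 21.090525.

21.091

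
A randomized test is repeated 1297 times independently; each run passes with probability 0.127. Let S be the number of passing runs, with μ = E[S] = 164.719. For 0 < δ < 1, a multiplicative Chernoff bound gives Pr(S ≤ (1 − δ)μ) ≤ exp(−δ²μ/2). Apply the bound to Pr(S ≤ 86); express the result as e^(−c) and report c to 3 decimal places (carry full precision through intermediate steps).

18.810

Write 86 = (1 − δ)μ, so δ = 1 − 86/164.719 = 0.4778987…
Then the exponent is δ²μ/2 = (μ − 86)²/(2μ) = 18.809855.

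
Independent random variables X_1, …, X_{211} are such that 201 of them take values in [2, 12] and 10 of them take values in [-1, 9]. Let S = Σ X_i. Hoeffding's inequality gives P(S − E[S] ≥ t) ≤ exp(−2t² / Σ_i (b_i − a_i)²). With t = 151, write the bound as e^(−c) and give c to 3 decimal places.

2.161

Σ(b_i − a_i)² = 201·10² + 10·10² = 21100.
c = 2t² / 21100 = 2·151² / 21100 = 2.1612.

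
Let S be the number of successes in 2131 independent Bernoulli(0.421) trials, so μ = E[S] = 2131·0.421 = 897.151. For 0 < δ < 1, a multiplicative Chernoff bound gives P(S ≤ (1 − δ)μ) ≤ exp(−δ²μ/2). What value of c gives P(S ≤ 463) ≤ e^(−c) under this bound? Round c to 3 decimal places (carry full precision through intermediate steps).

Write 463 = (1 − δ)μ, so δ = 1 − 463/897.151 = 0.4839219…
Then the exponent is δ²μ/2 = (μ − 463)²/(2μ) = 105.047584.

105.048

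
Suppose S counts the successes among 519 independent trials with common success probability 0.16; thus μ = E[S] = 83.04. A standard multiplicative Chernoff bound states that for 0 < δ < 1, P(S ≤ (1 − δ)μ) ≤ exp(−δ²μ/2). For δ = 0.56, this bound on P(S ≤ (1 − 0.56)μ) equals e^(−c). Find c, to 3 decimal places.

c = δ²μ/2 = 0.56²·83.04/2 = 13.0207.

13.021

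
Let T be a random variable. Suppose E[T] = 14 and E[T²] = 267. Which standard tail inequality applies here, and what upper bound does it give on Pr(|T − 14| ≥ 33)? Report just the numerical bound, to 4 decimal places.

0.0652

The first two moments determine the variance, so Chebyshev's inequality is the sharpest standard bound available.
Var(T) = E[T²] − (E[T])² = 267 − 196 = 71.
Chebyshev's inequality: Pr(|T − μ| ≥ t) ≤ Var(T)/t² = 71/1089 = 0.0652.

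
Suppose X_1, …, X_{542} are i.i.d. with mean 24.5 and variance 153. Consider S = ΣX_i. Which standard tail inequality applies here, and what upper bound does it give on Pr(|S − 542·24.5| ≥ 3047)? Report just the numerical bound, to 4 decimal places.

0.0089

With mean and variance of each term known, Chebyshev's inequality bounds the deviation of the sum (or sample mean).
Var(S) = n·Var(X_i) = 542·153 = 82926.
Chebyshev: Pr(|S − 542·24.5| ≥ 3047) ≤ Var(S)/3047² = 82926/9284209 = 0.0089.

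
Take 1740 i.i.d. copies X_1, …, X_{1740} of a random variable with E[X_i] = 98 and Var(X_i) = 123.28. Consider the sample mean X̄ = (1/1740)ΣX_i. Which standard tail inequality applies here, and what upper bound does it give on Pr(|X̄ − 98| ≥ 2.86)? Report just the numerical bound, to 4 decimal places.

With mean and variance of each term known, Chebyshev's inequality bounds the deviation of the sum (or sample mean).
Var(X̄) = Var(X_i)/n = 123.28/1740 = 0.070851.
Chebyshev: Pr(|X̄ − 98| ≥ 2.86) ≤ Var(X̄)/(2.86)² = 123.28/(1740·2.86²) = 0.0087.

0.0087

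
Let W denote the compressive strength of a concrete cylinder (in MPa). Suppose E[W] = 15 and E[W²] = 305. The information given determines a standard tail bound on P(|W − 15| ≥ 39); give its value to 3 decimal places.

0.053

The first two moments determine the variance, so Chebyshev's inequality is the sharpest standard bound available.
Var(W) = E[W²] − (E[W])² = 305 − 225 = 80.
Chebyshev's inequality: P(|W − μ| ≥ t) ≤ Var(W)/t² = 80/1521 = 0.0526.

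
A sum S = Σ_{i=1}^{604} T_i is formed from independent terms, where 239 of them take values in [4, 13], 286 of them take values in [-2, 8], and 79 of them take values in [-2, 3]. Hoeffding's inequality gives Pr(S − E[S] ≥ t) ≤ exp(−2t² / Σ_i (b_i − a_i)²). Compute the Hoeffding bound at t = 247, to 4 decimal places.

0.0868

Σ(b_i − a_i)² = 239·9² + 286·10² + 79·5² = 49934.
Exponent = 2·247² / 49934 = 2.44359.
Bound = exp(−2.44359) = 0.08685.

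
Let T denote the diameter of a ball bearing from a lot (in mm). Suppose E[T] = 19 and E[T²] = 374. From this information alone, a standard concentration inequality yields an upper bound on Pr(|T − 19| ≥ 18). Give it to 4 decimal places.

The first two moments determine the variance, so Chebyshev's inequality is the sharpest standard bound available.
Var(T) = E[T²] − (E[T])² = 374 − 361 = 13.
Chebyshev's inequality: Pr(|T − μ| ≥ t) ≤ Var(T)/t² = 13/324 = 0.0401.

0.0401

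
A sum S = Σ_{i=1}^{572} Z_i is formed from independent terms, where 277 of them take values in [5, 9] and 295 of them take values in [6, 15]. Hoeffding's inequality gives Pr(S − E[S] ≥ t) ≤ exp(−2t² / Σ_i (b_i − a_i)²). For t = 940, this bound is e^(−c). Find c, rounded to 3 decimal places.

Σ(b_i − a_i)² = 277·4² + 295·9² = 28327.
c = 2t² / 28327 = 2·940² / 28327 = 62.3857.

62.386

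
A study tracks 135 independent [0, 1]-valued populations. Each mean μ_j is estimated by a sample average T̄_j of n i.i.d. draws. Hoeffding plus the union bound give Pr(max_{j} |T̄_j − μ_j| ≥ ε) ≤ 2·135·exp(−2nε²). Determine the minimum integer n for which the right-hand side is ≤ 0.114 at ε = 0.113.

305

Need 2·135·exp(−2nε²) ≤ 0.114, i.e. exp(−2nε²) ≤ 0.114/270.
So 2nε² ≥ ln(270/0.114) = 7.769979.
Hence n ≥ 7.769979/(2·0.113²) = 304.252.
The smallest integer n is 305.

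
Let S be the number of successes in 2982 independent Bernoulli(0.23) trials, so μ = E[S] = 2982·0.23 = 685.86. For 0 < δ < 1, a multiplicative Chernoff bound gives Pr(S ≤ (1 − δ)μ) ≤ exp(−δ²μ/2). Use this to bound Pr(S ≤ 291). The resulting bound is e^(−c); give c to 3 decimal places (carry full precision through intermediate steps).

Write 291 = (1 − δ)μ, so δ = 1 − 291/685.86 = 0.5757152…
Then the exponent is δ²μ/2 = (μ − 291)²/(2μ) = 113.663444.

113.663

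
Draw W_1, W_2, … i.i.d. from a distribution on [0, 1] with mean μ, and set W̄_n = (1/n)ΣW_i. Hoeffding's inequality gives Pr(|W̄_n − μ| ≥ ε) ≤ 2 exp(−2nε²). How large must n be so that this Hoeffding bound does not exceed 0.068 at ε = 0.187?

Require 2·exp(−2nε²) ≤ 0.068, i.e. 2nε² ≥ ln(2/0.068) = 3.381395.
So n ≥ 3.381395 / (2·0.187²) = 48.348.
The smallest integer n is 49.

49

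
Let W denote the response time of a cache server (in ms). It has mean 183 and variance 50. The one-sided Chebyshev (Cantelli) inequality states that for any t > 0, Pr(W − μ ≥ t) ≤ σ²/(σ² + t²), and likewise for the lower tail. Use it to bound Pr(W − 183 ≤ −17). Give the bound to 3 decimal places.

0.147

Here σ² = 50 and t = 17, so σ² + t² = 339.
Cantelli's bound: 50/339 = 0.1475.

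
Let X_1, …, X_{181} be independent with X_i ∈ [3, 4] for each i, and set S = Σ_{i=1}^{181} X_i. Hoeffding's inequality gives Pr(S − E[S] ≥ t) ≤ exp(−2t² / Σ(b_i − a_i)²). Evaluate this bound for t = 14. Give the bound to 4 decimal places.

0.1147

Σ(b_i − a_i)² = 181·(1)² = 181.
Exponent = 2·14²/181 = 2.1657.
Bound = exp(−2.1657) = 0.11466.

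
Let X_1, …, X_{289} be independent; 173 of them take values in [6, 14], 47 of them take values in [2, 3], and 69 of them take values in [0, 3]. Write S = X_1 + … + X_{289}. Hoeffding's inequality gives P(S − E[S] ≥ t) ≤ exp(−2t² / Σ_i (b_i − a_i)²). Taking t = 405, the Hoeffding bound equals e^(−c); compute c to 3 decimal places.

27.943

Σ(b_i − a_i)² = 173·8² + 47·1² + 69·3² = 11740.
c = 2t² / 11740 = 2·405² / 11740 = 27.9429.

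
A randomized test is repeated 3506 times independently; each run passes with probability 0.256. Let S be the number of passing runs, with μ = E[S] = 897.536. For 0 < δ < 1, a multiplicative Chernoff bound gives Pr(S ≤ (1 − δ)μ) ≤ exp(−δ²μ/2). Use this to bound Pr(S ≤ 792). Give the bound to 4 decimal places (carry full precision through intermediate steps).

0.0020

Write 792 = (1 − δ)μ, so δ = 1 − 792/897.536 = 0.1175841…
Then the exponent is δ²μ/2 = (μ − 792)²/(2μ) = 6.204680.
Bound = exp(−6.204680) = 0.00202.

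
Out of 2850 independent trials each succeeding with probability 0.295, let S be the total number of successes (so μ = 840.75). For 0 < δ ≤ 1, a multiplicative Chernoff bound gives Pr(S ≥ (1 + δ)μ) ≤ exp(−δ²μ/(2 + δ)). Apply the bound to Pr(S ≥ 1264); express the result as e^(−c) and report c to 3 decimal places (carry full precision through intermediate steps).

Write 1264 = (1 + δ)μ, so δ = 1264/840.75 − 1 = 0.5034196…
Then the exponent is δ²μ/(2 + δ) = (1264 − μ)² / (μ·(2 + δ)) = 85.112513.

85.113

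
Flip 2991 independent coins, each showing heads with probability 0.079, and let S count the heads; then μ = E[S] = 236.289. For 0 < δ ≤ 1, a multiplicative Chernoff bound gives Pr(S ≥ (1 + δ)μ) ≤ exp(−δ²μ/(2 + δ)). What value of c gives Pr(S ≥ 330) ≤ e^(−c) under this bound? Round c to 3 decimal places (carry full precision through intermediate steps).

15.508

Write 330 = (1 + δ)μ, so δ = 330/236.289 − 1 = 0.3965948…
Then the exponent is δ²μ/(2 + δ) = (330 − μ)² / (μ·(2 + δ)) = 15.507544.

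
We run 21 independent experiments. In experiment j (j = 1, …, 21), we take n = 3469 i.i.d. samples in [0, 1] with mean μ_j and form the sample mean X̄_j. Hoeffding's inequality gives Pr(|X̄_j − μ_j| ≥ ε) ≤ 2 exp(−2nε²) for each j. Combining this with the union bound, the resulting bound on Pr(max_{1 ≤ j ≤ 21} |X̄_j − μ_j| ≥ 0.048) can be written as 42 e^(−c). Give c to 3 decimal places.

Union bound over the 21 events: Pr(max_{1 ≤ j ≤ 21} |X̄_j − μ_j| ≥ 0.048) ≤ 21·2·exp(−2nε²) = 42 exp(−2·3469·0.048²).
So c = 2·3469·0.048² = 15.9852.

15.985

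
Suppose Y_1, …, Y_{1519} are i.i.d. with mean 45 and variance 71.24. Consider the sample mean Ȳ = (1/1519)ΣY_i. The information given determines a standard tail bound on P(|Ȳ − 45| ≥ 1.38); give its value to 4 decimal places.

With mean and variance of each term known, Chebyshev's inequality bounds the deviation of the sum (or sample mean).
Var(Ȳ) = Var(Y_i)/n = 71.24/1519 = 0.046899.
Chebyshev: P(|Ȳ − 45| ≥ 1.38) ≤ Var(Ȳ)/(1.38)² = 71.24/(1519·1.38²) = 0.0246.

0.0246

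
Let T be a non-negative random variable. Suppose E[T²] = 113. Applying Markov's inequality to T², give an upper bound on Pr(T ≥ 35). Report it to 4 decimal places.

Since T ≥ 0, the event {T ≥ 35} is the same as {T² ≥ 1225}.
Markov's inequality applied to T² gives Pr(T² ≥ 1225) ≤ E[T²]/1225 = 113/1225 = 0.0922.

0.0922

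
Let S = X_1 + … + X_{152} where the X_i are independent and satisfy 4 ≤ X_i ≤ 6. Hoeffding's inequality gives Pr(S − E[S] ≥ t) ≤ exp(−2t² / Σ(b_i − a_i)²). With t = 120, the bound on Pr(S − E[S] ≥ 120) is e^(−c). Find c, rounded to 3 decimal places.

47.368

Σ(b_i − a_i)² = 152·(2)² = 608.
c = 2t²/608 = 2·120²/608 = 47.3684.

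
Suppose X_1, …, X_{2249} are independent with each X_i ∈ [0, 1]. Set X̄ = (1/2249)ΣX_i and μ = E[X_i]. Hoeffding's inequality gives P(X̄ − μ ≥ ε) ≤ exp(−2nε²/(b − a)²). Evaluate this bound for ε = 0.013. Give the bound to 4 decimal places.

0.4676

Exponent: 2nε²/(b − a)² = 2·2249·0.013² / 1² = 0.76016.
Bound = exp(−0.76016) = 0.46759.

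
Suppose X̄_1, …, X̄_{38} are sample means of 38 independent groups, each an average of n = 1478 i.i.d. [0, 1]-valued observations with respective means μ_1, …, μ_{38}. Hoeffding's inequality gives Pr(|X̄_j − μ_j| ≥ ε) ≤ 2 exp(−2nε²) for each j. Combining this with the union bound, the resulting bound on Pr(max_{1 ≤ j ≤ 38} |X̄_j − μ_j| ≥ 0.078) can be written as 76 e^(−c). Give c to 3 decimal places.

17.984

Union bound over the 38 events: Pr(max_{1 ≤ j ≤ 38} |X̄_j − μ_j| ≥ 0.078) ≤ 38·2·exp(−2nε²) = 76 exp(−2·1478·0.078²).
So c = 2·1478·0.078² = 17.9843.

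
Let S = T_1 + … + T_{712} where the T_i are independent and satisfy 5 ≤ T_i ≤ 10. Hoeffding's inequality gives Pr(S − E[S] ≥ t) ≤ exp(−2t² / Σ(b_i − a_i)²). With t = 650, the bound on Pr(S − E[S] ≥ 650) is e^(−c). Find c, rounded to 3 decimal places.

47.472

Σ(b_i − a_i)² = 712·(5)² = 17800.
c = 2t²/17800 = 2·650²/17800 = 47.4719.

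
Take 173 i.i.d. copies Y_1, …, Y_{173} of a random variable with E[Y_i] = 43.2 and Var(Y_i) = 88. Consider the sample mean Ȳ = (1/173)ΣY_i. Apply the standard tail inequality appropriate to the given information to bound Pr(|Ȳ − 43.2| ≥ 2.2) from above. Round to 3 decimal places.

0.105

With mean and variance of each term known, Chebyshev's inequality bounds the deviation of the sum (or sample mean).
Var(Ȳ) = Var(Y_i)/n = 88/173 = 0.50867.
Chebyshev: Pr(|Ȳ − 43.2| ≥ 2.2) ≤ Var(Ȳ)/(2.2)² = 88/(173·2.2²) = 0.1051.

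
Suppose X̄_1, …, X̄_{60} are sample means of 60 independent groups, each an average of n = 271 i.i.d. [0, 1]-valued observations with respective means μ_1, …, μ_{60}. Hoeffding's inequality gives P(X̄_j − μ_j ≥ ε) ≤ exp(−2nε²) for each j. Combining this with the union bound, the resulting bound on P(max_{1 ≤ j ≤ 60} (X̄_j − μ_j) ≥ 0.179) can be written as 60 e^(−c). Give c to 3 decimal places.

Union bound over the 60 events: P(max_{1 ≤ j ≤ 60} (X̄_j − μ_j) ≥ 0.179) ≤ 60·exp(−2nε²) = 60 exp(−2·271·0.179²).
So c = 2·271·0.179² = 17.3662.

17.366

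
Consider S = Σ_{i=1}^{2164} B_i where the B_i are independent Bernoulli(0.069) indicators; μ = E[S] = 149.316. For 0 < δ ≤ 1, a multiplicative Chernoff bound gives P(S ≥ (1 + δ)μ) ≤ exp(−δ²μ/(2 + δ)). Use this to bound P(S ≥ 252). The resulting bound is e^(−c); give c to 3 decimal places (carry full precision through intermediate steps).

26.274

Write 252 = (1 + δ)μ, so δ = 252/149.316 − 1 = 0.6876959…
Then the exponent is δ²μ/(2 + δ) = (252 − μ)² / (μ·(2 + δ)) = 26.273570.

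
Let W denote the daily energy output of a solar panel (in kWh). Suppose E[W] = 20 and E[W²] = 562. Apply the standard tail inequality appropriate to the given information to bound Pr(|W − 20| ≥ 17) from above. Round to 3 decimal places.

The first two moments determine the variance, so Chebyshev's inequality is the sharpest standard bound available.
Var(W) = E[W²] − (E[W])² = 562 − 400 = 162.
Chebyshev's inequality: Pr(|W − μ| ≥ t) ≤ Var(W)/t² = 162/289 = 0.5606.

0.561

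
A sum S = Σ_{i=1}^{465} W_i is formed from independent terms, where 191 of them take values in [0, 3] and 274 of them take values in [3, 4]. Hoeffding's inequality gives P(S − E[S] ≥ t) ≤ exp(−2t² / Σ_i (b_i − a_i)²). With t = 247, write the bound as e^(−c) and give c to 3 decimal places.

Σ(b_i − a_i)² = 191·3² + 274·1² = 1993.
c = 2t² / 1993 = 2·247² / 1993 = 61.2233.

61.223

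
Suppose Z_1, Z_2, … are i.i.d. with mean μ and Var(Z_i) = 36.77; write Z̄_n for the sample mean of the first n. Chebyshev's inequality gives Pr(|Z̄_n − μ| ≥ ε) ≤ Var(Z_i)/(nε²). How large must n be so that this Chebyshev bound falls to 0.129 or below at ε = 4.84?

Require 36.77/(n·4.84²) ≤ 0.129, i.e. n ≥ 36.77/(0.129·4.84²) = 12.168.
The smallest integer n is 13.

13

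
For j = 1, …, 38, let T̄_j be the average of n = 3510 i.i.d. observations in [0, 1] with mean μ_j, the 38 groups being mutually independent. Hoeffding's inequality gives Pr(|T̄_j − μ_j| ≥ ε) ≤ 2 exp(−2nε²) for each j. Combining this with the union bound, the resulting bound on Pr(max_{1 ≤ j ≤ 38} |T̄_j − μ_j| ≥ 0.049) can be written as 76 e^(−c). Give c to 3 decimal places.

16.855

Union bound over the 38 events: Pr(max_{1 ≤ j ≤ 38} |T̄_j − μ_j| ≥ 0.049) ≤ 38·2·exp(−2nε²) = 76 exp(−2·3510·0.049²).
So c = 2·3510·0.049² = 16.8550.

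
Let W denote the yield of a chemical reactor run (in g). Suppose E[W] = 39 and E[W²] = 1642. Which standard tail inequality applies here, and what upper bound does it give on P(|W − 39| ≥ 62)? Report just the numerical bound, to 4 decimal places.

0.0315

The first two moments determine the variance, so Chebyshev's inequality is the sharpest standard bound available.
Var(W) = E[W²] − (E[W])² = 1642 − 1521 = 121.
Chebyshev's inequality: P(|W − μ| ≥ t) ≤ Var(W)/t² = 121/3844 = 0.0315.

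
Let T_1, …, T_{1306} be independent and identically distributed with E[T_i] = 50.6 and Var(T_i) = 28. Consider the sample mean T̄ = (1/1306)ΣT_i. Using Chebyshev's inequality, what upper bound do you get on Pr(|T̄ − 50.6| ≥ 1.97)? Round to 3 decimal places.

Var(T̄) = Var(T_i)/n = 28/1306 = 0.02144.
Chebyshev: Pr(|T̄ − 50.6| ≥ 1.97) ≤ Var(T̄)/(1.97)² = 28/(1306·1.97²) = 0.0055.

0.006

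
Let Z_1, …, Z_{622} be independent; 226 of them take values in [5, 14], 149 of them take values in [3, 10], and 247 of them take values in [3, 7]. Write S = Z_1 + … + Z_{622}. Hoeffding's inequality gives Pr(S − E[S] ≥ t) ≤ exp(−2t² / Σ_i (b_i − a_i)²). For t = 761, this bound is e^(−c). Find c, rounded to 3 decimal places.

39.184

Σ(b_i − a_i)² = 226·9² + 149·7² + 247·4² = 29559.
c = 2t² / 29559 = 2·761² / 29559 = 39.1841.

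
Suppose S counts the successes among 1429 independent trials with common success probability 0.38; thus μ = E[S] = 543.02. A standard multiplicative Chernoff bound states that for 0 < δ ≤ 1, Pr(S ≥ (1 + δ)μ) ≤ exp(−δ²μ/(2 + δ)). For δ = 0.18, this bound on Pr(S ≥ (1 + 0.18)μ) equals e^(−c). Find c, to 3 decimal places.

8.071

c = δ²μ/(2 + δ) = 0.18²·543.02/(2 + 0.18) = 8.0706.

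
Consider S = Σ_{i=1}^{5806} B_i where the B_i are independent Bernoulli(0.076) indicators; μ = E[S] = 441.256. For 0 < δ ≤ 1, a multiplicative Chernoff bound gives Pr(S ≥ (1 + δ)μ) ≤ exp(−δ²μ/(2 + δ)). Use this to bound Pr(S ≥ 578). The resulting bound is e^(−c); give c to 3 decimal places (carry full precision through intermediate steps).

Write 578 = (1 + δ)μ, so δ = 578/441.256 − 1 = 0.3098972…
Then the exponent is δ²μ/(2 + δ) = (578 − μ)² / (μ·(2 + δ)) = 18.345658.

18.346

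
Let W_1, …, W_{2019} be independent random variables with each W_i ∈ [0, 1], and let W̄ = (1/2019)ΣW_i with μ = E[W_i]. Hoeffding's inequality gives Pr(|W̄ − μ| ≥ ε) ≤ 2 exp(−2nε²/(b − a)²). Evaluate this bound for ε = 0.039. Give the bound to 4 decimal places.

Exponent: 2nε²/(b − a)² = 2·2019·0.039² / 1² = 6.14180.
Bound = 2·exp(−6.14180) = 0.00430.

0.0043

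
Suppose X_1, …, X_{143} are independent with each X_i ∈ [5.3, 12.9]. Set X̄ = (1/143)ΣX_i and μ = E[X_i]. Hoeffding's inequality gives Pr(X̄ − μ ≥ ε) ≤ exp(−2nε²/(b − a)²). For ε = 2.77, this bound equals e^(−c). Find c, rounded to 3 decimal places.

c = 2nε²/(b − a)² = 2·143·2.77² / 7.6² = 37.9925.

37.993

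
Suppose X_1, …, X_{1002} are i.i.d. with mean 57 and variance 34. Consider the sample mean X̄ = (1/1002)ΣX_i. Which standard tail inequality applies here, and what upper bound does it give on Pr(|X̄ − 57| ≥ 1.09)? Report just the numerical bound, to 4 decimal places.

With mean and variance of each term known, Chebyshev's inequality bounds the deviation of the sum (or sample mean).
Var(X̄) = Var(X_i)/n = 34/1002 = 0.033932.
Chebyshev: Pr(|X̄ − 57| ≥ 1.09) ≤ Var(X̄)/(1.09)² = 34/(1002·1.09²) = 0.0286.

0.0286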